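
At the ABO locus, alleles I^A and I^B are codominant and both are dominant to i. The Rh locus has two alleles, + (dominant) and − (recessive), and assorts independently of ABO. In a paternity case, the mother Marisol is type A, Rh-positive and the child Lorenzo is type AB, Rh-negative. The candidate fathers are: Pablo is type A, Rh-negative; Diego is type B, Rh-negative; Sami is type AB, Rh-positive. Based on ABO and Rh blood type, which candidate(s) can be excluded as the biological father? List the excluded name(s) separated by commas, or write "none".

Pablo

A candidate is excluded only if no genotype consistent with his phenotype could produce a type AB, Rh-negative child with a type A, Rh-positive mother.
Pablo (type A, Rh-): no genotype consistent with that phenotype can produce a type-AB Rh- child with a type-A mother.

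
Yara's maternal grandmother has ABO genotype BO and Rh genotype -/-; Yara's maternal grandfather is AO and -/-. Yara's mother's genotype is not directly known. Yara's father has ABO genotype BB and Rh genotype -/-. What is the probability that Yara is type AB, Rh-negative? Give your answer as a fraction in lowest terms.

1/4

Yara's mother's ABO genotype from BO × AO: 1/4 AB, 1/4 AO, 1/4 BO, 1/4 OO.
Crossing each possibility with the father BB and summing P(type AB): 1/4·1/2 + 1/4·1/2 + 1/4·0 + 1/4·0 = 1/4.
Similarly for Rh via the mother's Rh distribution: P(Rh-) = 1.
Independent loci: 1/4 × 1 = 1/4.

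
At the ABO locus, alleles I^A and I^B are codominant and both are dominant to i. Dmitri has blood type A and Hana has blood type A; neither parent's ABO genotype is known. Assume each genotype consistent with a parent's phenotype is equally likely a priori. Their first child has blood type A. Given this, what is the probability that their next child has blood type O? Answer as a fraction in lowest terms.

Possible genotypes: Dmitri ∈ {I^A I^A, I^A i}; Hana ∈ {I^A I^A, I^A i}.
Weight each parental genotype pair by prior × P(type-A child):
  I^A I^A × I^A I^A: posterior weight 4/15; P(next child type O) = 0.
  I^A I^A × I^A i: posterior weight 4/15; P(next child type O) = 0.
  I^A i × I^A I^A: posterior weight 4/15; P(next child type O) = 0.
  I^A i × I^A i: posterior weight 1/5; P(next child type O) = 1/4.
Weighted sum = 1/20.

1/20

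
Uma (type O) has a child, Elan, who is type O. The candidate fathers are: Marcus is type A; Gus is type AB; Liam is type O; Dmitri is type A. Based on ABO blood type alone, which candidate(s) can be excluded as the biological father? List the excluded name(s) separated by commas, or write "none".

Gus

A candidate is excluded only if no genotype consistent with his phenotype could produce a type O child with a type O mother.
Gus (type AB): no genotype consistent with that phenotype can produce a type-O child with a type-O mother.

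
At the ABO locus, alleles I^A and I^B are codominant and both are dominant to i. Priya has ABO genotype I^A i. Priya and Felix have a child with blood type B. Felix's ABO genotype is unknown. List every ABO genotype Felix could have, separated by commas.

For each candidate genotype of Felix, check whether crossing it with I^A i can produce every observed child phenotype.
  I^A I^A → possible child types {A} ✗
  I^A I^B → possible child types {A, B, AB} ✓
  I^A i → possible child types {O, A} ✗
  I^B I^B → possible child types {B, AB} ✓
  I^B i → possible child types {O, A, B, AB} ✓
  i i → possible child types {O, A} ✗

I^A I^B, I^B I^B, I^B i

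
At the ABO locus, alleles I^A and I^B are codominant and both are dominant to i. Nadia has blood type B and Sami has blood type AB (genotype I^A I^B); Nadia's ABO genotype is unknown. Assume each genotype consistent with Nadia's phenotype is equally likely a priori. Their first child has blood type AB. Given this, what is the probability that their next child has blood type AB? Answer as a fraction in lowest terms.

5/12

Possible genotypes: Nadia ∈ {I^B I^B, I^B i}; Sami ∈ {I^A I^B}.
Weight each parental genotype pair by prior × P(type-AB child):
  I^B I^B × I^A I^B: posterior weight 2/3; P(next child type AB) = 1/2.
  I^B i × I^A I^B: posterior weight 1/3; P(next child type AB) = 1/4.
Weighted sum = 5/12.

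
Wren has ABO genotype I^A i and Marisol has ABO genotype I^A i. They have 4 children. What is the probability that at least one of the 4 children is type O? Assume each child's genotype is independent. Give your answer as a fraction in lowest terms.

ABO cross I^A i × I^A i → 1/4 O, 3/4 A.
So P(type O) = 1/4 per child.
P(none) = (3/4)^4 = 81/256; P(at least one) = 1 − 81/256 = 175/256.

175/256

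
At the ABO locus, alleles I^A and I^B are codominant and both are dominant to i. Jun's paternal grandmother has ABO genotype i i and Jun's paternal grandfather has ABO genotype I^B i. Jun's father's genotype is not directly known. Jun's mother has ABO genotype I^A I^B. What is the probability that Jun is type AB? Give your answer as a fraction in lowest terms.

Jun's father's ABO genotype from i i × I^B i: 1/2 I^B i, 1/2 i i.
Crossing each possibility with the mother I^A I^B and summing P(type AB): 1/2·1/4 + 1/2·0 = 1/8.

1/8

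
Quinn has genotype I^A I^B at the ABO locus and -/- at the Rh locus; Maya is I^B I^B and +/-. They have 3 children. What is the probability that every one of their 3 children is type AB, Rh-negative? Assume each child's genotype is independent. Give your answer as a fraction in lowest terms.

1/64

ABO cross I^A I^B × I^B I^B → 1/2 B, 1/2 AB.
Rh cross -/- × +/- → 1/2 Rh+, 1/2 Rh-; so P(type AB, Rh-negative) = 1/2 × 1/2 = 1/4 per child.
All 3 independent: (1/4)^3 = 1/64.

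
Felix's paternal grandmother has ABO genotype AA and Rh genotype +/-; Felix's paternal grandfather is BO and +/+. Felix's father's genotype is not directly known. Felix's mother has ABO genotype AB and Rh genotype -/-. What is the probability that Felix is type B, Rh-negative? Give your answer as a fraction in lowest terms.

Felix's father's ABO genotype from AA × BO: 1/2 AB, 1/2 AO.
Crossing each possibility with the mother AB and summing P(type B): 1/2·1/4 + 1/2·1/4 = 1/4.
Similarly for Rh via the father's Rh distribution: P(Rh-) = 1/4.
Independent loci: 1/4 × 1/4 = 1/16.

1/16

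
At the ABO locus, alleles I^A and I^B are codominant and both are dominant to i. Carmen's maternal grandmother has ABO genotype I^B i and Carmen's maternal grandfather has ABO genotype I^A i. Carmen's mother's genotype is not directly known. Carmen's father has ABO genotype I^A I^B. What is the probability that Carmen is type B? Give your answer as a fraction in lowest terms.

3/8

Carmen's mother's ABO genotype from I^B i × I^A i: 1/4 I^A I^B, 1/4 I^A i, 1/4 I^B i, 1/4 i i.
Crossing each possibility with the father I^A I^B and summing P(type B): 1/4·1/4 + 1/4·1/4 + 1/4·1/2 + 1/4·1/2 = 3/8.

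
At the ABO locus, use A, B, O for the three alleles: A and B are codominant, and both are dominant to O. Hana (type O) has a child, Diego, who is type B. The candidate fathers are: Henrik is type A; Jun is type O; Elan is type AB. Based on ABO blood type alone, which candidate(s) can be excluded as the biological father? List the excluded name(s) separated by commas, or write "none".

Henrik, Jun

A candidate is excluded only if no genotype consistent with his phenotype could produce a type B child with a type O mother.
Henrik (type A): no genotype consistent with that phenotype can produce a type-B child with a type-O mother.
Jun (type O): no genotype consistent with that phenotype can produce a type-B child with a type-O mother.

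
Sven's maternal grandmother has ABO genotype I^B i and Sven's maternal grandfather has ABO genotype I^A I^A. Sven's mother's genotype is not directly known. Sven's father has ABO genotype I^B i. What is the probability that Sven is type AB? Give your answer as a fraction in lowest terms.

1/4

Sven's mother's ABO genotype from I^B i × I^A I^A: 1/2 I^A I^B, 1/2 I^A i.
Crossing each possibility with the father I^B i and summing P(type AB): 1/2·1/4 + 1/2·1/4 = 1/4.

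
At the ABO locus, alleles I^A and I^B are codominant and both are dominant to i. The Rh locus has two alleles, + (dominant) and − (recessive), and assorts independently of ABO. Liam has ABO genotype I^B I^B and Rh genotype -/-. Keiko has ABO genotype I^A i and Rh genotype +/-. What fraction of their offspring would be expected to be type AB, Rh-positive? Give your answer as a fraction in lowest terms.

1/4

ABO cross I^B I^B × I^A i → offspring phenotypes: 1/2 B, 1/2 AB.
Rh cross -/- × +/- → 1/2 Rh+, 1/2 Rh-.
Independent loci: P(type AB, Rh-positive) = 1/2 × 1/2 = 1/4.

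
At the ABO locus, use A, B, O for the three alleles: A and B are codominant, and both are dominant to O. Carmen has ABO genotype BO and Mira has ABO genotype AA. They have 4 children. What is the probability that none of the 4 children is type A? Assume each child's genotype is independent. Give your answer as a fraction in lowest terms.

ABO cross BO × AA → 1/2 A, 1/2 AB.
So P(type A) = 1/2 per child.
P(not type A) = 1/2 for one child; (1/2)^4 = 1/16.

1/16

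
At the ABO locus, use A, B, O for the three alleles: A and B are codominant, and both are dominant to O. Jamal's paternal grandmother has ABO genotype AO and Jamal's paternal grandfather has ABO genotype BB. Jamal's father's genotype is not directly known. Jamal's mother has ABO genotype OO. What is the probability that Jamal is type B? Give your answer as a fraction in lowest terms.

1/2

Jamal's father's ABO genotype from AO × BB: 1/2 AB, 1/2 BO.
Crossing each possibility with the mother OO and summing P(type B): 1/2·1/2 + 1/2·1/2 = 1/2.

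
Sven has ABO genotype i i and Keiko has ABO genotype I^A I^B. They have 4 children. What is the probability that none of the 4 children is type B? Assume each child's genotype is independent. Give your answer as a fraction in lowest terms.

ABO cross i i × I^A I^B → 1/2 A, 1/2 B.
So P(type B) = 1/2 per child.
P(not type B) = 1/2 for one child; (1/2)^4 = 1/16.

1/16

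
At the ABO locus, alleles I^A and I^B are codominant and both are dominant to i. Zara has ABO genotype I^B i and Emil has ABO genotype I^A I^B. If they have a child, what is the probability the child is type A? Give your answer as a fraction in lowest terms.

1/4

ABO cross I^B i × I^A I^B → offspring phenotypes: 1/4 A, 1/2 B, 1/4 AB.
So P(type A) = 1/4.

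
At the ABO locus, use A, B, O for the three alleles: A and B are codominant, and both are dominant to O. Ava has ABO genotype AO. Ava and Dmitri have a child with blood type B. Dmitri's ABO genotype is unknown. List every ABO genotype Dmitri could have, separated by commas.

For each candidate genotype of Dmitri, check whether crossing it with AO can produce every observed child phenotype.
  AA → possible child types {A} ✗
  AB → possible child types {A, B, AB} ✓
  AO → possible child types {O, A} ✗
  BB → possible child types {B, AB} ✓
  BO → possible child types {O, A, B, AB} ✓
  OO → possible child types {O, A} ✗

AB, BB, BO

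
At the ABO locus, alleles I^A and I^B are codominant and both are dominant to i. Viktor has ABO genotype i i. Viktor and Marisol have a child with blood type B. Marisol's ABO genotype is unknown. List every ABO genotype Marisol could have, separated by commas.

I^A I^B, I^B I^B, I^B i

For each candidate genotype of Marisol, check whether crossing it with i i can produce every observed child phenotype.
  I^A I^A → possible child types {A} ✗
  I^A I^B → possible child types {A, B} ✓
  I^A i → possible child types {O, A} ✗
  I^B I^B → possible child types {B} ✓
  I^B i → possible child types {O, B} ✓
  i i → possible child types {O} ✗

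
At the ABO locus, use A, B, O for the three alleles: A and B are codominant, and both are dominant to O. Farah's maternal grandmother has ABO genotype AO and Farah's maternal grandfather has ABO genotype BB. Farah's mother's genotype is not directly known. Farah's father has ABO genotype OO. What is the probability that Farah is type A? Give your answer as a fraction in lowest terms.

1/4

Farah's mother's ABO genotype from AO × BB: 1/2 AB, 1/2 BO.
Crossing each possibility with the father OO and summing P(type A): 1/2·1/2 + 1/2·0 = 1/4.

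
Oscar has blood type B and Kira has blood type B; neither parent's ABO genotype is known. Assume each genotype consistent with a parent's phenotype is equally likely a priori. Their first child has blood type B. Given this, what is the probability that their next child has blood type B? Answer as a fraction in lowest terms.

19/20

Possible genotypes: Oscar ∈ {I^B I^B, I^B i}; Kira ∈ {I^B I^B, I^B i}.
Weight each parental genotype pair by prior × P(type-B child):
  I^B I^B × I^B I^B: posterior weight 4/15; P(next child type B) = 1.
  I^B I^B × I^B i: posterior weight 4/15; P(next child type B) = 1.
  I^B i × I^B I^B: posterior weight 4/15; P(next child type B) = 1.
  I^B i × I^B i: posterior weight 1/5; P(next child type B) = 3/4.
Weighted sum = 19/20.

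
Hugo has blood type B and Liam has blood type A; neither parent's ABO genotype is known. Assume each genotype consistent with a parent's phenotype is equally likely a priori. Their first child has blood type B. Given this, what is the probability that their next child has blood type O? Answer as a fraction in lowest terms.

Possible genotypes: Hugo ∈ {BB, BO}; Liam ∈ {AA, AO}.
Weight each parental genotype pair by prior × P(type-B child):
  BB × AO: posterior weight 2/3; P(next child type O) = 0.
  BO × AO: posterior weight 1/3; P(next child type O) = 1/4.
Weighted sum = 1/12.

1/12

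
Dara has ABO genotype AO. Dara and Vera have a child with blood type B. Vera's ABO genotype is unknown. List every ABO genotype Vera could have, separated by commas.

For each candidate genotype of Vera, check whether crossing it with AO can produce every observed child phenotype.
  AA → possible child types {A} ✗
  AB → possible child types {A, B, AB} ✓
  AO → possible child types {O, A} ✗
  BB → possible child types {B, AB} ✓
  BO → possible child types {O, A, B, AB} ✓
  OO → possible child types {O, A} ✗

AB, BB, BO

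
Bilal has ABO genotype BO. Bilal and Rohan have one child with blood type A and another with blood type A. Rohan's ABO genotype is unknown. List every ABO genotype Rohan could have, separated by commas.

For each candidate genotype of Rohan, check whether crossing it with BO can produce every observed child phenotype.
  AA → possible child types {A, AB} ✓
  AB → possible child types {A, B, AB} ✓
  AO → possible child types {O, A, B, AB} ✓
  BB → possible child types {B} ✗
  BO → possible child types {O, B} ✗
  OO → possible child types {O, B} ✗

AA, AB, AO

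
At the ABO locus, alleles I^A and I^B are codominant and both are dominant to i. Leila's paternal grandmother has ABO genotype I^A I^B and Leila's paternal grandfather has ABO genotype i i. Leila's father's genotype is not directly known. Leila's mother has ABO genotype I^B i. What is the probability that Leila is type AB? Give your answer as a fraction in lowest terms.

1/8

Leila's father's ABO genotype from I^A I^B × i i: 1/2 I^A i, 1/2 I^B i.
Crossing each possibility with the mother I^B i and summing P(type AB): 1/2·1/4 + 1/2·0 = 1/8.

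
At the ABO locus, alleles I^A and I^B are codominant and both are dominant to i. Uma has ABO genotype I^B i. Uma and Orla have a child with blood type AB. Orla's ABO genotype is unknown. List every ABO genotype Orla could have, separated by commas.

For each candidate genotype of Orla, check whether crossing it with I^B i can produce every observed child phenotype.
  I^A I^A → possible child types {A, AB} ✓
  I^A I^B → possible child types {A, B, AB} ✓
  I^A i → possible child types {O, A, B, AB} ✓
  I^B I^B → possible child types {B} ✗
  I^B i → possible child types {O, B} ✗
  i i → possible child types {O, B} ✗

I^A I^A, I^A I^B, I^A i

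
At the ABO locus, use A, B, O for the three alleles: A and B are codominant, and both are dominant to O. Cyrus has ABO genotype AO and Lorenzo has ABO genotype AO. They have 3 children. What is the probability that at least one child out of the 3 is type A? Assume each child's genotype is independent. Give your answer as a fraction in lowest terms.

ABO cross AO × AO → 1/4 O, 3/4 A.
So P(type A) = 3/4 per child.
P(none) = (1/4)^3 = 1/64; P(at least one) = 1 − 1/64 = 63/64.

63/64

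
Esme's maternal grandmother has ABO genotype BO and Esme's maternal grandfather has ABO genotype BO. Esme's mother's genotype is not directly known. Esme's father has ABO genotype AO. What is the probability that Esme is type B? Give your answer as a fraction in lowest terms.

Esme's mother's ABO genotype from BO × BO: 1/4 BB, 1/2 BO, 1/4 OO.
Crossing each possibility with the father AO and summing P(type B): 1/4·1/2 + 1/2·1/4 + 1/4·0 = 1/4.

1/4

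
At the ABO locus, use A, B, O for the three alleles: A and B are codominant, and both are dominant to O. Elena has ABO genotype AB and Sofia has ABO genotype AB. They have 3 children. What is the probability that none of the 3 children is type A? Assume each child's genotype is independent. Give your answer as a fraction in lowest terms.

ABO cross AB × AB → 1/4 A, 1/4 B, 1/2 AB.
So P(type A) = 1/4 per child.
P(not type A) = 3/4 for one child; (3/4)^3 = 27/64.

27/64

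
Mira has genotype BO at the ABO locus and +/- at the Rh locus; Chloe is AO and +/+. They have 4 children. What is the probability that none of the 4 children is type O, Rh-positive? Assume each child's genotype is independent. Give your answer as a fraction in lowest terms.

81/256

ABO cross BO × AO → 1/4 O, 1/4 A, 1/4 B, 1/4 AB.
Rh cross +/- × +/+ → 1 Rh+; so P(type O, Rh-positive) = 1/4 × 1 = 1/4 per child.
P(not type O, Rh-positive) = 3/4 for one child; (3/4)^4 = 81/256.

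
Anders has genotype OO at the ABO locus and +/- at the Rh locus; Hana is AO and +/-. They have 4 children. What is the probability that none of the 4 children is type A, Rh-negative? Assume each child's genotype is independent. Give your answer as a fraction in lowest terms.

2401/4096

ABO cross OO × AO → 1/2 O, 1/2 A.
Rh cross +/- × +/- → 3/4 Rh+, 1/4 Rh-; so P(type A, Rh-negative) = 1/2 × 1/4 = 1/8 per child.
P(not type A, Rh-negative) = 7/8 for one child; (7/8)^4 = 2401/4096.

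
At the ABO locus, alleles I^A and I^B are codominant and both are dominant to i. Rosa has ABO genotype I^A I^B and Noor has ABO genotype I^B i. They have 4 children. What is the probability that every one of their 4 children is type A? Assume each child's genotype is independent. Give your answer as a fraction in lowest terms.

1/256

ABO cross I^A I^B × I^B i → 1/4 A, 1/2 B, 1/4 AB.
So P(type A) = 1/4 per child.
All 4 independent: (1/4)^4 = 1/256.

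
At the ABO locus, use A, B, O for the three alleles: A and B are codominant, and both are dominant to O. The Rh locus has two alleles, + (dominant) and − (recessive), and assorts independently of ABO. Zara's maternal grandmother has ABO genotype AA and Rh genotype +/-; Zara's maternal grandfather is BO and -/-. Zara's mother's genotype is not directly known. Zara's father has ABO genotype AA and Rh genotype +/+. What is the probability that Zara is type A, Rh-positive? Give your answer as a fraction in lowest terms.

Zara's mother's ABO genotype from AA × BO: 1/2 AB, 1/2 AO.
Crossing each possibility with the father AA and summing P(type A): 1/2·1/2 + 1/2·1 = 3/4.
Similarly for Rh via the mother's Rh distribution: P(Rh+) = 1.
Independent loci: 3/4 × 1 = 3/4.

3/4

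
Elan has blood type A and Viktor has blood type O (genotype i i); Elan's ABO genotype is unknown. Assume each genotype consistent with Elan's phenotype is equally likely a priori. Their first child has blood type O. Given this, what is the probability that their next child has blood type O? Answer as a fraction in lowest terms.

1/2

Possible genotypes: Elan ∈ {I^A I^A, I^A i}; Viktor ∈ {i i}.
Weight each parental genotype pair by prior × P(type-O child):
  I^A i × i i: posterior weight 1; P(next child type O) = 1/2.
Weighted sum = 1/2.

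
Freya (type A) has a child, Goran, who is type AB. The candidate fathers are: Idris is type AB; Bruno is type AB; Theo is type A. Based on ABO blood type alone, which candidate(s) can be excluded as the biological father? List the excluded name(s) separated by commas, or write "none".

A candidate is excluded only if no genotype consistent with his phenotype could produce a type AB child with a type A mother.
Theo (type A): no genotype consistent with that phenotype can produce a type-AB child with a type-A mother.

Theo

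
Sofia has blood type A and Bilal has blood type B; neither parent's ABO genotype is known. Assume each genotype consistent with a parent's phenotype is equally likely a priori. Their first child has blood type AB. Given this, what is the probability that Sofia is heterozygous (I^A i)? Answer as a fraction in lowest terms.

1/3

Possible genotypes: Sofia ∈ {I^A I^A, I^A i}; Bilal ∈ {I^B I^B, I^B i}.
Weight each parental genotype pair by prior × P(type-AB child):
  I^A I^A × I^B I^B: posterior weight 4/9.
  I^A I^A × I^B i: posterior weight 2/9.
  I^A i × I^B I^B: posterior weight 2/9.
  I^A i × I^B i: posterior weight 1/9.
Sum the posterior weight over pairs where Sofia is I^A i: 1/3.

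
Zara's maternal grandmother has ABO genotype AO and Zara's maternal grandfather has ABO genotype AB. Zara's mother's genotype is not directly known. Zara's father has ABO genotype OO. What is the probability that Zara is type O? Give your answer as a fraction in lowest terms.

Zara's mother's ABO genotype from AO × AB: 1/4 AA, 1/4 AB, 1/4 AO, 1/4 BO.
Crossing each possibility with the father OO and summing P(type O): 1/4·0 + 1/4·0 + 1/4·1/2 + 1/4·1/2 = 1/4.

1/4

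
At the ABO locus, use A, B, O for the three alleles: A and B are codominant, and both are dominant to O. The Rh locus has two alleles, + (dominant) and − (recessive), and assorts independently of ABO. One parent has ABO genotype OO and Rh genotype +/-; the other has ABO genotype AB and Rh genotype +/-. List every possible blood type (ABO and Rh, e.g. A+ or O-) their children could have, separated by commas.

A+, A-, B+, B-

Gametes from OO × AB give offspring ABO genotypes AO, BO, i.e. phenotypes A, B.
Rh cross +/- × +/- → phenotypes Rh+, Rh-.
Combining independently: A+, A-, B+, B-.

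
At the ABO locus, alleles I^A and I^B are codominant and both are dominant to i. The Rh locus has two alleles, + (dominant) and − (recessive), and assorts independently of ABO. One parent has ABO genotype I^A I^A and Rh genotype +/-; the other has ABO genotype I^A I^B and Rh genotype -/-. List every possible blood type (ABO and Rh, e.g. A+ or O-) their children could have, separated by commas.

Gametes from I^A I^A × I^A I^B give offspring ABO genotypes I^A I^A, I^A I^B, i.e. phenotypes A, AB.
Rh cross +/- × -/- → phenotypes Rh+, Rh-.
Combining independently: A+, A-, AB+, AB-.

A+, A-, AB+, AB-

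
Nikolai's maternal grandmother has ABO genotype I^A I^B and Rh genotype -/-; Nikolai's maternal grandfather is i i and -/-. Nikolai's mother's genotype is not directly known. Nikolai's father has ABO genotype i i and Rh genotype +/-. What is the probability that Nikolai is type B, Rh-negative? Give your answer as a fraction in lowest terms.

Nikolai's mother's ABO genotype from I^A I^B × i i: 1/2 I^A i, 1/2 I^B i.
Crossing each possibility with the father i i and summing P(type B): 1/2·0 + 1/2·1/2 = 1/4.
Similarly for Rh via the mother's Rh distribution: P(Rh-) = 1/2.
Independent loci: 1/4 × 1/2 = 1/8.

1/8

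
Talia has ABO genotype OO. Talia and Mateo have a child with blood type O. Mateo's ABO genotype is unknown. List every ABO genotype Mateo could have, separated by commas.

AO, BO, OO

For each candidate genotype of Mateo, check whether crossing it with OO can produce every observed child phenotype.
  AA → possible child types {A} ✗
  AB → possible child types {A, B} ✗
  AO → possible child types {O, A} ✓
  BB → possible child types {B} ✗
  BO → possible child types {O, B} ✓
  OO → possible child types {O} ✓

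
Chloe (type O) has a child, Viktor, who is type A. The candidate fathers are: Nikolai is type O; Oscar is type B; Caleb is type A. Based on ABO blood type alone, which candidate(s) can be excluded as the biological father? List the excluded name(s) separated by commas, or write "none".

Nikolai, Oscar

A candidate is excluded only if no genotype consistent with his phenotype could produce a type A child with a type O mother.
Nikolai (type O): no genotype consistent with that phenotype can produce a type-A child with a type-O mother.
Oscar (type B): no genotype consistent with that phenotype can produce a type-A child with a type-O mother.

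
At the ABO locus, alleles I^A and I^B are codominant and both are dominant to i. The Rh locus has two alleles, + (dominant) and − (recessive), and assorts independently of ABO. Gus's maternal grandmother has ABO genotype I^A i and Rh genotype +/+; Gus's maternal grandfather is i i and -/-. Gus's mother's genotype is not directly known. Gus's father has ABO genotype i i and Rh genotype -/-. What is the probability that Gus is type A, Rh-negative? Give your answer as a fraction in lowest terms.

Gus's mother's ABO genotype from I^A i × i i: 1/2 I^A i, 1/2 i i.
Crossing each possibility with the father i i and summing P(type A): 1/2·1/2 + 1/2·0 = 1/4.
Similarly for Rh via the mother's Rh distribution: P(Rh-) = 1/2.
Independent loci: 1/4 × 1/2 = 1/8.

1/8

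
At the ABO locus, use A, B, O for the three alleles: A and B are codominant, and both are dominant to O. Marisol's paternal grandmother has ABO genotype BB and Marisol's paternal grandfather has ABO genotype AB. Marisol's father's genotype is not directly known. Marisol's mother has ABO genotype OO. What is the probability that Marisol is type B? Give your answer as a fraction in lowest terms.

Marisol's father's ABO genotype from BB × AB: 1/2 AB, 1/2 BB.
Crossing each possibility with the mother OO and summing P(type B): 1/2·1/2 + 1/2·1 = 3/4.

3/4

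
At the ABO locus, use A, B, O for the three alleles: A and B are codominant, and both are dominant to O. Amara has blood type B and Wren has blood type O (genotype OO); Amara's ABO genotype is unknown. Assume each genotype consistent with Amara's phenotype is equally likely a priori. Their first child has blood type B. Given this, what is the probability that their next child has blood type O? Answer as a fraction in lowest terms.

Possible genotypes: Amara ∈ {BB, BO}; Wren ∈ {OO}.
Weight each parental genotype pair by prior × P(type-B child):
  BB × OO: posterior weight 2/3; P(next child type O) = 0.
  BO × OO: posterior weight 1/3; P(next child type O) = 1/2.
Weighted sum = 1/6.

1/6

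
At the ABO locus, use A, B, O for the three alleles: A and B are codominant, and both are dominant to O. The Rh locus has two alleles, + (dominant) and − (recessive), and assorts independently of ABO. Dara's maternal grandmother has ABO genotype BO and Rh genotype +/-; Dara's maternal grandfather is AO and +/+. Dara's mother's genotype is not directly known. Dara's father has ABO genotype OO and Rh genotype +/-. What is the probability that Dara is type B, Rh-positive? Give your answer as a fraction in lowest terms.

7/32

Dara's mother's ABO genotype from BO × AO: 1/4 AB, 1/4 AO, 1/4 BO, 1/4 OO.
Crossing each possibility with the father OO and summing P(type B): 1/4·1/2 + 1/4·0 + 1/4·1/2 + 1/4·0 = 1/4.
Similarly for Rh via the mother's Rh distribution: P(Rh+) = 7/8.
Independent loci: 1/4 × 7/8 = 7/32.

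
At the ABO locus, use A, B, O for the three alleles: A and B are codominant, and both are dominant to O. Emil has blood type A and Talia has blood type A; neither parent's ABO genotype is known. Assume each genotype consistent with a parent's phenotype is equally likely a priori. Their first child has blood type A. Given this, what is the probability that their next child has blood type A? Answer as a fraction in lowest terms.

19/20

Possible genotypes: Emil ∈ {AA, AO}; Talia ∈ {AA, AO}.
Weight each parental genotype pair by prior × P(type-A child):
  AA × AA: posterior weight 4/15; P(next child type A) = 1.
  AA × AO: posterior weight 4/15; P(next child type A) = 1.
  AO × AA: posterior weight 4/15; P(next child type A) = 1.
  AO × AO: posterior weight 1/5; P(next child type A) = 3/4.
Weighted sum = 19/20.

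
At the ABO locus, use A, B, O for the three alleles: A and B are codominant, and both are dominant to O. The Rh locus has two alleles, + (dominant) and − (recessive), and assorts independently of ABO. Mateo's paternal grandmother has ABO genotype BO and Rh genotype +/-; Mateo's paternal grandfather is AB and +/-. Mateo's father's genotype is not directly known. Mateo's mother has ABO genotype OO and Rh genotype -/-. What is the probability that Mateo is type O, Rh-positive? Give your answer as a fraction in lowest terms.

1/8

Mateo's father's ABO genotype from BO × AB: 1/4 AB, 1/4 AO, 1/4 BB, 1/4 BO.
Crossing each possibility with the mother OO and summing P(type O): 1/4·0 + 1/4·1/2 + 1/4·0 + 1/4·1/2 = 1/4.
Similarly for Rh via the father's Rh distribution: P(Rh+) = 1/2.
Independent loci: 1/4 × 1/2 = 1/8.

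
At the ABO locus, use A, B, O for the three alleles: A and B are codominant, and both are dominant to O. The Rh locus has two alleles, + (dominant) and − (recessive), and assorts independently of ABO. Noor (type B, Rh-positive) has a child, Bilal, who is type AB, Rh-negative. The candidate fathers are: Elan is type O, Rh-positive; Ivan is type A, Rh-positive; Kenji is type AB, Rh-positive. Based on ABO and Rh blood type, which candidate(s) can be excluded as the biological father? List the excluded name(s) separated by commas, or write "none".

A candidate is excluded only if no genotype consistent with his phenotype could produce a type AB, Rh-negative child with a type B, Rh-positive mother.
Elan (type O, Rh+): no genotype consistent with that phenotype can produce a type-AB Rh- child with a type-B mother.

Elan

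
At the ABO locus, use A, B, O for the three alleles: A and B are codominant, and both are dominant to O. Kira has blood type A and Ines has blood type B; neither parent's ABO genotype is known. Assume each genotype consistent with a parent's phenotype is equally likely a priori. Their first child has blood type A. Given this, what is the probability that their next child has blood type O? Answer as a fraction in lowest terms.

Possible genotypes: Kira ∈ {AA, AO}; Ines ∈ {BB, BO}.
Weight each parental genotype pair by prior × P(type-A child):
  AA × BO: posterior weight 2/3; P(next child type O) = 0.
  AO × BO: posterior weight 1/3; P(next child type O) = 1/4.
Weighted sum = 1/12.

1/12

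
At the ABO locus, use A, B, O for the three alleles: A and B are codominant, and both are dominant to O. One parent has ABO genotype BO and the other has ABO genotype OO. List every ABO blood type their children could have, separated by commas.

O, B

Gametes from BO × OO give offspring ABO genotypes BO, OO, i.e. phenotypes O, B.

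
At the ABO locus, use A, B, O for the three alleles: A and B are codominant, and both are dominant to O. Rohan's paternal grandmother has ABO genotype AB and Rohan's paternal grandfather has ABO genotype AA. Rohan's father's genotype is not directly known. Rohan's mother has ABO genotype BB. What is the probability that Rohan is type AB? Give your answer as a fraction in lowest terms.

Rohan's father's ABO genotype from AB × AA: 1/2 AA, 1/2 AB.
Crossing each possibility with the mother BB and summing P(type AB): 1/2·1 + 1/2·1/2 = 3/4.

3/4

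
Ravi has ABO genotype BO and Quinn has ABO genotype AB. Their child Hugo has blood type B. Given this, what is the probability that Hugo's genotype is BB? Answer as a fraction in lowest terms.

1/2

Cross BO × AB → 1/4 AB, 1/4 AO, 1/4 BB, 1/4 BO.
Type-B genotypes among offspring: BB (1/4), BO (1/4); total 1/2.
P(BB | type B) = (1/4) / (1/2) = 1/2.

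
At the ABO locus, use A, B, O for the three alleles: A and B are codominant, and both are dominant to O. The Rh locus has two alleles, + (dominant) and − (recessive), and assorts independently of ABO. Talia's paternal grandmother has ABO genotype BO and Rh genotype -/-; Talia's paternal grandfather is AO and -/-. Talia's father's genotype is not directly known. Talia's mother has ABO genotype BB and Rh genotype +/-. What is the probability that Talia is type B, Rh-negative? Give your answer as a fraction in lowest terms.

3/8

Talia's father's ABO genotype from BO × AO: 1/4 AB, 1/4 AO, 1/4 BO, 1/4 OO.
Crossing each possibility with the mother BB and summing P(type B): 1/4·1/2 + 1/4·1/2 + 1/4·1 + 1/4·1 = 3/4.
Similarly for Rh via the father's Rh distribution: P(Rh-) = 1/2.
Independent loci: 3/4 × 1/2 = 3/8.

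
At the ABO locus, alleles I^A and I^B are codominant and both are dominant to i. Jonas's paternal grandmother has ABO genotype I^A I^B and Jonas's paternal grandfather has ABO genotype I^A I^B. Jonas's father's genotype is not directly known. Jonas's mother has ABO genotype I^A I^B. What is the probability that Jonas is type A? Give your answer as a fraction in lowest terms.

Jonas's father's ABO genotype from I^A I^B × I^A I^B: 1/4 I^A I^A, 1/2 I^A I^B, 1/4 I^B I^B.
Crossing each possibility with the mother I^A I^B and summing P(type A): 1/4·1/2 + 1/2·1/4 + 1/4·0 = 1/4.

1/4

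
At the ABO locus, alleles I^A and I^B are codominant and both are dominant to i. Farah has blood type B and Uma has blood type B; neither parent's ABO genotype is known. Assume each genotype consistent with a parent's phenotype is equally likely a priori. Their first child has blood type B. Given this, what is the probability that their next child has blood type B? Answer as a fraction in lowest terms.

19/20

Possible genotypes: Farah ∈ {I^B I^B, I^B i}; Uma ∈ {I^B I^B, I^B i}.
Weight each parental genotype pair by prior × P(type-B child):
  I^B I^B × I^B I^B: posterior weight 4/15; P(next child type B) = 1.
  I^B I^B × I^B i: posterior weight 4/15; P(next child type B) = 1.
  I^B i × I^B I^B: posterior weight 4/15; P(next child type B) = 1.
  I^B i × I^B i: posterior weight 1/5; P(next child type B) = 3/4.
Weighted sum = 19/20.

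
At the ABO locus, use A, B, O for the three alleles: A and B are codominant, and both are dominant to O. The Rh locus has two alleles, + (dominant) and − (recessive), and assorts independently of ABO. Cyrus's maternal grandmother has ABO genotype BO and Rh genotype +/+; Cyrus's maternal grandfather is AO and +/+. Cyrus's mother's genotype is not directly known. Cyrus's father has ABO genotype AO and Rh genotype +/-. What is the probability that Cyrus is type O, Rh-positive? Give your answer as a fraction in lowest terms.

Cyrus's mother's ABO genotype from BO × AO: 1/4 AB, 1/4 AO, 1/4 BO, 1/4 OO.
Crossing each possibility with the father AO and summing P(type O): 1/4·0 + 1/4·1/4 + 1/4·1/4 + 1/4·1/2 = 1/4.
Similarly for Rh via the mother's Rh distribution: P(Rh+) = 1.
Independent loci: 1/4 × 1 = 1/4.

1/4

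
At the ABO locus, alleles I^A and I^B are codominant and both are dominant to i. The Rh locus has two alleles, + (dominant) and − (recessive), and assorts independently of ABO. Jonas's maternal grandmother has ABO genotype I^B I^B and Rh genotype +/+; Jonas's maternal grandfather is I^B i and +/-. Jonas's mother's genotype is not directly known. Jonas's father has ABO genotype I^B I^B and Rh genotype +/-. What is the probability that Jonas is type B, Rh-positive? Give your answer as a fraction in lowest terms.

7/8

Jonas's mother's ABO genotype from I^B I^B × I^B i: 1/2 I^B I^B, 1/2 I^B i.
Crossing each possibility with the father I^B I^B and summing P(type B): 1/2·1 + 1/2·1 = 1.
Similarly for Rh via the mother's Rh distribution: P(Rh+) = 7/8.
Independent loci: 1 × 7/8 = 7/8.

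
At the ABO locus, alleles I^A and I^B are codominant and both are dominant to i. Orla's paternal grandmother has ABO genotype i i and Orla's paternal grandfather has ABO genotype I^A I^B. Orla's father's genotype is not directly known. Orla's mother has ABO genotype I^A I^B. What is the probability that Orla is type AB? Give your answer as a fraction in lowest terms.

1/4

Orla's father's ABO genotype from i i × I^A I^B: 1/2 I^A i, 1/2 I^B i.
Crossing each possibility with the mother I^A I^B and summing P(type AB): 1/2·1/4 + 1/2·1/4 = 1/4.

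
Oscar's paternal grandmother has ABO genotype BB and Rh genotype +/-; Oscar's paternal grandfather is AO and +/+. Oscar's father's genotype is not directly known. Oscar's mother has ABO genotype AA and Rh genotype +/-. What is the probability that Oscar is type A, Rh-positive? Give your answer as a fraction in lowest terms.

Oscar's father's ABO genotype from BB × AO: 1/2 AB, 1/2 BO.
Crossing each possibility with the mother AA and summing P(type A): 1/2·1/2 + 1/2·1/2 = 1/2.
Similarly for Rh via the father's Rh distribution: P(Rh+) = 7/8.
Independent loci: 1/2 × 7/8 = 7/16.

7/16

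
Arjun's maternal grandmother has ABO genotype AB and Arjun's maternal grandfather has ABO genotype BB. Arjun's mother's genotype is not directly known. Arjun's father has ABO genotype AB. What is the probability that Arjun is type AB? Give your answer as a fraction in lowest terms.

1/2

Arjun's mother's ABO genotype from AB × BB: 1/2 AB, 1/2 BB.
Crossing each possibility with the father AB and summing P(type AB): 1/2·1/2 + 1/2·1/2 = 1/2.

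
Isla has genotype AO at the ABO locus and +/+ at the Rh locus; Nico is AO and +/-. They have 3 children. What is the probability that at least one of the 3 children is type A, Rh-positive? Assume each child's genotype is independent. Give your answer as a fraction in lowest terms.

ABO cross AO × AO → 1/4 O, 3/4 A.
Rh cross +/+ × +/- → 1 Rh+; so P(type A, Rh-positive) = 3/4 × 1 = 3/4 per child.
P(none) = (1/4)^3 = 1/64; P(at least one) = 1 − 1/64 = 63/64.

63/64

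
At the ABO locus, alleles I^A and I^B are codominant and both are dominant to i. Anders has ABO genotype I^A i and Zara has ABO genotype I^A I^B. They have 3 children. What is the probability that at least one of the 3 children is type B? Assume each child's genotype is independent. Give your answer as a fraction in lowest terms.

37/64

ABO cross I^A i × I^A I^B → 1/2 A, 1/4 B, 1/4 AB.
So P(type B) = 1/4 per child.
P(none) = (3/4)^3 = 27/64; P(at least one) = 1 − 27/64 = 37/64.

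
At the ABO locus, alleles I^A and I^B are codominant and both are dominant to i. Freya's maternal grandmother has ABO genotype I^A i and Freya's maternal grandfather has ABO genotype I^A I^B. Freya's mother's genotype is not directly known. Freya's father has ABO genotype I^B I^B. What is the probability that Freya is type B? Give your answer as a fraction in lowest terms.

1/2

Freya's mother's ABO genotype from I^A i × I^A I^B: 1/4 I^A I^A, 1/4 I^A I^B, 1/4 I^A i, 1/4 I^B i.
Crossing each possibility with the father I^B I^B and summing P(type B): 1/4·0 + 1/4·1/2 + 1/4·1/2 + 1/4·1 = 1/2.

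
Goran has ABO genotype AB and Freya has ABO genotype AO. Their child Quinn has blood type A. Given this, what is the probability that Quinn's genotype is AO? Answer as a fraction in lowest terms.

1/2

Cross AB × AO → 1/4 AA, 1/4 AB, 1/4 AO, 1/4 BO.
Type-A genotypes among offspring: AA (1/4), AO (1/4); total 1/2.
P(AO | type A) = (1/4) / (1/2) = 1/2.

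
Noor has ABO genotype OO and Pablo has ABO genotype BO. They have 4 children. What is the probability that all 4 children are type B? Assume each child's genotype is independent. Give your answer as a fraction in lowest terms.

1/16

ABO cross OO × BO → 1/2 O, 1/2 B.
So P(type B) = 1/2 per child.
All 4 independent: (1/2)^4 = 1/16.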